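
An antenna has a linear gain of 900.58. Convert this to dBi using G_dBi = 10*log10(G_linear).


G_dBi = 10 * log10(900.58) = 29.55 dBi

29.55 dBi


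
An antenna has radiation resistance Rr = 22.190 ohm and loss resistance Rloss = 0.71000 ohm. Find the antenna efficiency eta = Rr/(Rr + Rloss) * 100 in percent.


eta = 22.190 / (22.190 + 0.71000) * 100 = 96.90%

96.90%


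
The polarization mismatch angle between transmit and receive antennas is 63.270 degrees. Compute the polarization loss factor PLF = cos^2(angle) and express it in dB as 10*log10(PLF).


PLF_linear = cos^2(63.270 deg) = 0.2023081
PLF_dB = 10 * log10(0.2023081) = -6.940 dB

-6.940 dB


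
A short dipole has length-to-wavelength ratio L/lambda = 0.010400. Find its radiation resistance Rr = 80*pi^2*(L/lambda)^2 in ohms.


Rr = 80 * pi^2 * (0.010400)^2 = 80 * 9.869604 * 1.081600e-04 = 0.08540 ohm

0.08540 ohm


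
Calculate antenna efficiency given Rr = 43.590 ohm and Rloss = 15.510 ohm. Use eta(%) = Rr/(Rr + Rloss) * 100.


eta = 43.590 / (43.590 + 15.510) * 100 = 73.76%

73.76%


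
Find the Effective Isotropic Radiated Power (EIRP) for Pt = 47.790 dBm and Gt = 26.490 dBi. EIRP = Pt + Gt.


EIRP = Pt + Gt = 47.790 + 26.490 = 74.28 dBm

74.28 dBm


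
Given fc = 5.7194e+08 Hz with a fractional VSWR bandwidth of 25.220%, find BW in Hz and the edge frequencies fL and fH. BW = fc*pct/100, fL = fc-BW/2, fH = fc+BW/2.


BW = 5.7194e+08 * 25.220/100 = 1.442433e+08 Hz
fL = 5.7194e+08 - 1.442433e+08/2 = 4.998e+08 Hz
fH = 5.7194e+08 + 1.442433e+08/2 = 6.441e+08 Hz

BW=1.442e+08 Hz, fL=4.998e+08 Hz, fH=6.441e+08 Hz


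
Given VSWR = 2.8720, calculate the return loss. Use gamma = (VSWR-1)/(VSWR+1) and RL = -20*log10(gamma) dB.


gamma = (2.8720 - 1) / (2.8720 + 1) = 0.4834711
RL = -20 * log10(0.4834711) = 6.313 dB

6.313 dB


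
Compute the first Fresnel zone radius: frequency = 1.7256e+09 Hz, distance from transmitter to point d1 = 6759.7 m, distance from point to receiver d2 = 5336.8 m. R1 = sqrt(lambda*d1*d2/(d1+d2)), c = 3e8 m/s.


lambda = c / f = 3.0000e+08 / 1.7256e+09 = 0.1738526 m
R1 = sqrt(0.1738526 * 6759.7 * 5336.8 / (6759.7 + 5336.8)) = 22.77 m

22.77 m


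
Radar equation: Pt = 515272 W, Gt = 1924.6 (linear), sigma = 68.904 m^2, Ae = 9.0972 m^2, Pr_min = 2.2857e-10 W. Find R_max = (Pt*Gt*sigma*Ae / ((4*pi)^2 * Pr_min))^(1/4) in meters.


R^4 = 515272*1924.6*68.904*9.0972 / ((4*pi)^2 * 2.2857e-10) = 1.722226e+19
R_max = 1.722226e+19^0.25 = 64420 m

64420 m


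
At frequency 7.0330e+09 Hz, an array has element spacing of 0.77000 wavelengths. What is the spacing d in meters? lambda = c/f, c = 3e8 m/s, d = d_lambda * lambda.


lambda = c / f = 3.0000e+08 / 7.0330e+09 = 0.04265605 m
d = 0.77000 * 0.04265605 = 0.03285 m

0.03285 m


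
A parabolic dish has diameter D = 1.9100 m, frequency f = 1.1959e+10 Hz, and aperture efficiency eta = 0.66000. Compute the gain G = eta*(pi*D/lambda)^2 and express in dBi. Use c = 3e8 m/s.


lambda = c / f = 3.0000e+08 / 1.1959e+10 = 0.02508571 m
G_linear = 0.66000 * (pi * 1.9100 / 0.02508571)^2 = 37762.23
G_dBi = 10 * log10(37762.23) = 45.77 dBi

45.77 dBi


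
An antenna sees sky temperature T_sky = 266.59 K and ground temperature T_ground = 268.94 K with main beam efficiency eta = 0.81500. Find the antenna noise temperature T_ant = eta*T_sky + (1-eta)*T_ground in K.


T_ant = 0.81500 * 266.59 + (1 - 0.81500) * 268.94 = 267.0 K

267.0 K


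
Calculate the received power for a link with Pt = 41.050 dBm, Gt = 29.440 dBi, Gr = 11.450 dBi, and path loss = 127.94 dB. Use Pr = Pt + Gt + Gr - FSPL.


Pr = 41.050 + 29.440 + 11.450 - 127.94 = -46.00 dBm

-46.00 dBm


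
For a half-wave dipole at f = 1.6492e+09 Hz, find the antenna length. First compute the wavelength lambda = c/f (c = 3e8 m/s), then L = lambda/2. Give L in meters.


lambda = c / f = 3.0000e+08 / 1.6492e+09 = 0.1819064 m
L = lambda / 2 = 0.1819064 / 2 = 0.09095 m

0.09095 m


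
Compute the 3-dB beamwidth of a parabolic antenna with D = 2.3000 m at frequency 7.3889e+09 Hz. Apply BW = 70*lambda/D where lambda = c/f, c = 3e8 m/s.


lambda = c / f = 3.0000e+08 / 7.3889e+09 = 0.04060144 m
BW = 70 * 0.04060144 / 2.3000 = 1.236 deg

1.236 deg


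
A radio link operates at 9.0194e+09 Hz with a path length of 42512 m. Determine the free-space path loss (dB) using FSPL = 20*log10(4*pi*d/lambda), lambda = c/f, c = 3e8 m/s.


lambda = c / f = 3.0000e+08 / 9.0194e+09 = 0.03326164 m
FSPL = 20 * log10(4*pi*42512/0.03326164) = 144.1 dB

144.1 dB


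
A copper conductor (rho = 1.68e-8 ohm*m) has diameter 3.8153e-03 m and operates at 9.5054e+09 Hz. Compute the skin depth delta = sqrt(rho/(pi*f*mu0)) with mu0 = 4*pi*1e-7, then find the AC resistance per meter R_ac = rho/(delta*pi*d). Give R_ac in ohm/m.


delta = sqrt(1.68e-8 / (pi * 9.5054e+09 * 4*pi*1e-7)) = 6.690978e-07 m
R_ac = 1.68e-8 / (6.690978e-07 * pi * 3.8153e-03) = 2.095 ohm/m

2.095 ohm/m


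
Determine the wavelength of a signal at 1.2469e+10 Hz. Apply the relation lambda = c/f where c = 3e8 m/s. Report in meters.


lambda = c / f = 3.0000e+08 / 1.2469e+10 = 0.02406 m

0.02406 m


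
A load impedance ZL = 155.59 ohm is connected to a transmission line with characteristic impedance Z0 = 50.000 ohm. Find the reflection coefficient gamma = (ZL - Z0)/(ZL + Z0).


gamma = (155.59 - 50.000) / (155.59 + 50.000) = 0.5136

0.5136


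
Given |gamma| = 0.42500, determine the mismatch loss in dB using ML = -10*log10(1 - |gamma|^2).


ML = -10 * log10(1 - 0.42500^2) = -10 * log10(0.819375) = 0.8652 dB

0.8652 dB


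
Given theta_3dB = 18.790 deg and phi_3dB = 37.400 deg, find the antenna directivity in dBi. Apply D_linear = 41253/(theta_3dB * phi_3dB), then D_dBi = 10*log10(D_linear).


D_linear = 41253 / (18.790 * 37.400) = 58.70258
D_dBi = 10 * log10(58.70258) = 17.69 dBi

17.69 dBi


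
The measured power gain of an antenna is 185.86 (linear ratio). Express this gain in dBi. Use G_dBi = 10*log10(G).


G_dBi = 10 * log10(185.86) = 22.69 dBi

22.69 dBi


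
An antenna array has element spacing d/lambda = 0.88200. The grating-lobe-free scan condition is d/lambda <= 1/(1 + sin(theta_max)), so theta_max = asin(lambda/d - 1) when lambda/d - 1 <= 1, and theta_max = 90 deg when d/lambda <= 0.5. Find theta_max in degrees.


lambda/d - 1 = 1/0.88200 - 1 = 0.1337868
theta_max = asin(0.1337868) = 7.688 deg

7.688 deg


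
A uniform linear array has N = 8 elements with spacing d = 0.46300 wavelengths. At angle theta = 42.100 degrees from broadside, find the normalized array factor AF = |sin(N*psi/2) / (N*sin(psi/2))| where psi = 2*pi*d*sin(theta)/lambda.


psi = 2*pi*0.46300*sin(42.100 deg) = 1.950348 rad
AF = |sin(8*1.950348/2) / (8*sin(1.950348/2))| = 0.1508

0.1508


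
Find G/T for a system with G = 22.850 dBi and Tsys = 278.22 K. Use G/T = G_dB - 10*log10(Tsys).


G/T = 22.850 - 10*log10(278.22) = 22.850 - 24.44388 = -1.594 dB/K

-1.594 dB/K


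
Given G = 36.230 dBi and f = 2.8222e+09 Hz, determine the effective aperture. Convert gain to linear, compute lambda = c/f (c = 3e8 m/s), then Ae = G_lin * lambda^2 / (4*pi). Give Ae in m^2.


lambda = c / f = 3.0000e+08 / 2.8222e+09 = 0.1063000 m
G_linear = 10^(36.230/10) = 4197.590
Ae = G_linear * lambda^2 / (4*pi) = 4197.590 * 0.1063000^2 / (4*pi) = 3.774 m^2

3.774 m^2


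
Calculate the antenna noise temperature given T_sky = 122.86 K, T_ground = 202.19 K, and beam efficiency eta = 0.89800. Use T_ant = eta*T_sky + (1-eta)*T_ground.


T_ant = 0.89800 * 122.86 + (1 - 0.89800) * 202.19 = 131.0 K

131.0 K


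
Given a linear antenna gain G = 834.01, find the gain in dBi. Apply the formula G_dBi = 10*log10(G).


G_dBi = 10 * log10(834.01) = 29.21 dBi

29.21 dBi


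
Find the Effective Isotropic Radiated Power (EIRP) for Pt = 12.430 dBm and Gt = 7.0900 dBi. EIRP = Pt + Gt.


EIRP = Pt + Gt = 12.430 + 7.0900 = 19.52 dBm

19.52 dBm


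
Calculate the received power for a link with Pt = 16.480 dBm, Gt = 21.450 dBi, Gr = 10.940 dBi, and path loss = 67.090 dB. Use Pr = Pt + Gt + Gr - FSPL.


Pr = 16.480 + 21.450 + 10.940 - 67.090 = -18.22 dBm

-18.22 dBm


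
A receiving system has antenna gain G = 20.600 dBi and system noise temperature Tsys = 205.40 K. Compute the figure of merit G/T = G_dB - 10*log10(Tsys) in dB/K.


G/T = 20.600 - 10*log10(205.40) = 20.600 - 23.12600 = -2.526 dB/K

-2.526 dB/K


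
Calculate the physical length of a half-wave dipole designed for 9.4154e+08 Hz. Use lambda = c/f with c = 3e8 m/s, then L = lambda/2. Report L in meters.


lambda = c / f = 3.0000e+08 / 9.4154e+08 = 0.3186269 m
L = lambda / 2 = 0.3186269 / 2 = 0.1593 m

0.1593 m


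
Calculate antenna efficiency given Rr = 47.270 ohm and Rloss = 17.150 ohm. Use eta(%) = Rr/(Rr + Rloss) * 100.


eta = 47.270 / (47.270 + 17.150) * 100 = 73.38%

73.38%


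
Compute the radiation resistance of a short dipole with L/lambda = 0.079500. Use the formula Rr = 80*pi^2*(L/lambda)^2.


Rr = 80 * pi^2 * (0.079500)^2 = 80 * 9.869604 * 6.320250e-03 = 4.990 ohm

4.990 ohm


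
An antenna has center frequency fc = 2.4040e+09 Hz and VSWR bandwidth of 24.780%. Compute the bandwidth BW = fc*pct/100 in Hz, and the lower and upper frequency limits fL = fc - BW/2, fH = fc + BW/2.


BW = 2.4040e+09 * 24.780/100 = 5.957112e+08 Hz
fL = 2.4040e+09 - 5.957112e+08/2 = 2.106e+09 Hz
fH = 2.4040e+09 + 5.957112e+08/2 = 2.702e+09 Hz

BW=5.957e+08 Hz, fL=2.106e+09 Hz, fH=2.702e+09 Hz


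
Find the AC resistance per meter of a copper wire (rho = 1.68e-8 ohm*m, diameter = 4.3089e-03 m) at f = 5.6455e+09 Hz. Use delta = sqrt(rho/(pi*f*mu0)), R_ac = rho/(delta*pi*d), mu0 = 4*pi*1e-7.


delta = sqrt(1.68e-8 / (pi * 5.6455e+09 * 4*pi*1e-7)) = 8.682076e-07 m
R_ac = 1.68e-8 / (8.682076e-07 * pi * 4.3089e-03) = 1.429 ohm/m

1.429 ohm/m


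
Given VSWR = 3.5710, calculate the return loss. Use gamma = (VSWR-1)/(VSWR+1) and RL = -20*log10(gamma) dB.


gamma = (3.5710 - 1) / (3.5710 + 1) = 0.5624590
RL = -20 * log10(0.5624590) = 4.998 dB

4.998 dB


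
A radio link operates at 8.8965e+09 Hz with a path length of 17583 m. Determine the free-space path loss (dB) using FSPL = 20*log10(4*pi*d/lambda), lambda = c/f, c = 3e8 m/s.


lambda = c / f = 3.0000e+08 / 8.8965e+09 = 0.03372113 m
FSPL = 20 * log10(4*pi*17583/0.03372113) = 136.3 dB

136.3 dB


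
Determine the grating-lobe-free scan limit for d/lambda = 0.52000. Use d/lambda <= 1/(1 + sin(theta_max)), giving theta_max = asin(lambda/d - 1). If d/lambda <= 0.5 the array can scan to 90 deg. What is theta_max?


lambda/d - 1 = 1/0.52000 - 1 = 0.9230769
theta_max = asin(0.9230769) = 67.38 deg

67.38 deg


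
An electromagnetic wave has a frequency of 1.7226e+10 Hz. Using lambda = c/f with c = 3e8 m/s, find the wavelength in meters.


lambda = c / f = 3.0000e+08 / 1.7226e+10 = 0.01742 m

0.01742 m


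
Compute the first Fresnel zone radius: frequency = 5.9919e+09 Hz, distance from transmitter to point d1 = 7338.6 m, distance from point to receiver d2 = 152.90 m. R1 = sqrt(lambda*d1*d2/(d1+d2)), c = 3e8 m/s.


lambda = c / f = 3.0000e+08 / 5.9919e+09 = 0.05006759 m
R1 = sqrt(0.05006759 * 7338.6 * 152.90 / (7338.6 + 152.90)) = 2.738 m

2.738 m


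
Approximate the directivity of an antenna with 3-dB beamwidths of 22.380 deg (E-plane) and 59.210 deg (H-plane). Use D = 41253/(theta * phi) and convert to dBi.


D_linear = 41253 / (22.380 * 59.210) = 31.13152
D_dBi = 10 * log10(31.13152) = 14.93 dBi

14.93 dBi


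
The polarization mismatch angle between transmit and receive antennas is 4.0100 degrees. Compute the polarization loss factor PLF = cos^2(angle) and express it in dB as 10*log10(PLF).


PLF_linear = cos^2(4.0100 deg) = 0.9951097
PLF_dB = 10 * log10(0.9951097) = -0.02129 dB

-0.02129 dB


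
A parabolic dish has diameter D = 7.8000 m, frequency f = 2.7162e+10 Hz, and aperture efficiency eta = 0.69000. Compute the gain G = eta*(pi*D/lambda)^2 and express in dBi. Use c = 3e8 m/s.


lambda = c / f = 3.0000e+08 / 2.7162e+10 = 0.01104484 m
G_linear = 0.69000 * (pi * 7.8000 / 0.01104484)^2 = 3.396403e+06
G_dBi = 10 * log10(3.396403e+06) = 65.31 dBi

65.31 dBi


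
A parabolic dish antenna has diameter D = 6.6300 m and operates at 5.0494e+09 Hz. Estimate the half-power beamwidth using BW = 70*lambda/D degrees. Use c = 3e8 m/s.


lambda = c / f = 3.0000e+08 / 5.0494e+09 = 0.05941300 m
BW = 70 * 0.05941300 / 6.6300 = 0.6273 deg

0.6273 deg


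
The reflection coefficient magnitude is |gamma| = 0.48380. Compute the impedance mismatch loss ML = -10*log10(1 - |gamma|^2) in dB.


ML = -10 * log10(1 - 0.48380^2) = -10 * log10(0.76593756) = 1.158 dB

1.158 dB


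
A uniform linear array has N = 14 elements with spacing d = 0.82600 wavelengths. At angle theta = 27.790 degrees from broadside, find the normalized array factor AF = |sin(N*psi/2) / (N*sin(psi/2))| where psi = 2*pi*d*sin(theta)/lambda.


psi = 2*pi*0.82600*sin(27.790 deg) = 2.419704 rad
AF = |sin(14*2.419704/2) / (14*sin(2.419704/2))| = 0.07196

0.07196


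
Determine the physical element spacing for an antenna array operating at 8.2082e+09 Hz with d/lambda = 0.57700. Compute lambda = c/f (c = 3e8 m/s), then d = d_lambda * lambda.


lambda = c / f = 3.0000e+08 / 8.2082e+09 = 0.03654882 m
d = 0.57700 * 0.03654882 = 0.02109 m

0.02109 m


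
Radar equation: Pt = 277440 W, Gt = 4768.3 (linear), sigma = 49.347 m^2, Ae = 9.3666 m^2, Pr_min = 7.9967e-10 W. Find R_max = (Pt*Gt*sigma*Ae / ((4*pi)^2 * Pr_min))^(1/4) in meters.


R^4 = 277440*4768.3*49.347*9.3666 / ((4*pi)^2 * 7.9967e-10) = 4.842224e+18
R_max = 4.842224e+18^0.25 = 46910 m

46910 m


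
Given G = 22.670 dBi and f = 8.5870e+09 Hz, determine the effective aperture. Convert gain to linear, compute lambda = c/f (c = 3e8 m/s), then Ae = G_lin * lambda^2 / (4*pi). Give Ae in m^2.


lambda = c / f = 3.0000e+08 / 8.5870e+09 = 0.03493653 m
G_linear = 10^(22.670/10) = 184.9269
Ae = G_linear * lambda^2 / (4*pi) = 184.9269 * 0.03493653^2 / (4*pi) = 0.01796 m^2

0.01796 m^2


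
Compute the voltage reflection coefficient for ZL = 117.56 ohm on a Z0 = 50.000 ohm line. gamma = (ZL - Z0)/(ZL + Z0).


gamma = (117.56 - 50.000) / (117.56 + 50.000) = 0.4032

0.4032


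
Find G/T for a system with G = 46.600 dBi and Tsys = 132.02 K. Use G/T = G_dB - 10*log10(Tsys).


G/T = 46.600 - 10*log10(132.02) = 46.600 - 21.20640 = 25.39 dB/K

25.39 dB/K


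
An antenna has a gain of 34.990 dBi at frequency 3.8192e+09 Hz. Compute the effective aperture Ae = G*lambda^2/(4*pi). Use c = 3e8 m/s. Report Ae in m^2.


lambda = c / f = 3.0000e+08 / 3.8192e+09 = 0.07855048 m
G_linear = 10^(34.990/10) = 3155.005
Ae = G_linear * lambda^2 / (4*pi) = 3155.005 * 0.07855048^2 / (4*pi) = 1.549 m^2

1.549 m^2


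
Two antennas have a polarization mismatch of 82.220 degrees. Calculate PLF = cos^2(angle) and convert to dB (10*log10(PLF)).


PLF_linear = cos^2(82.220 deg) = 0.01832496
PLF_dB = 10 * log10(0.01832496) = -17.37 dB

-17.37 dB


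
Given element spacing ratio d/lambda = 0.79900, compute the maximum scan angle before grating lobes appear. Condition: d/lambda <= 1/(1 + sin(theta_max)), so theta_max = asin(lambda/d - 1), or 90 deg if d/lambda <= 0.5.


lambda/d - 1 = 1/0.79900 - 1 = 0.2515645
theta_max = asin(0.2515645) = 14.57 deg

14.57 deg


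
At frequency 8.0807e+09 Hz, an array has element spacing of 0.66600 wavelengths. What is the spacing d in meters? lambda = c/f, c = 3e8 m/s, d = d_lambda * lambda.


lambda = c / f = 3.0000e+08 / 8.0807e+09 = 0.03712550 m
d = 0.66600 * 0.03712550 = 0.02473 m

0.02473 m


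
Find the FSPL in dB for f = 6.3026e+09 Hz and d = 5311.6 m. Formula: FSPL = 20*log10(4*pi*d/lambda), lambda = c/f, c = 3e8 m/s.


lambda = c / f = 3.0000e+08 / 6.3026e+09 = 0.04759940 m
FSPL = 20 * log10(4*pi*5311.6/0.04759940) = 122.9 dB

122.9 dB


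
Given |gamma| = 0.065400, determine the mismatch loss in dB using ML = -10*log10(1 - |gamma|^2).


ML = -10 * log10(1 - 0.065400^2) = -10 * log10(0.99572284) = 0.01862 dB

0.01862 dB


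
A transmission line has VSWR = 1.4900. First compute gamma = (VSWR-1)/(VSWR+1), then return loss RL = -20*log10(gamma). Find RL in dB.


gamma = (1.4900 - 1) / (1.4900 + 1) = 0.1967871
RL = -20 * log10(0.1967871) = 14.12 dB

14.12 dB


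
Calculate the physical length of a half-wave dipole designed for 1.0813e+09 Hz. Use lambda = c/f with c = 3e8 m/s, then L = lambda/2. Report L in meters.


lambda = c / f = 3.0000e+08 / 1.0813e+09 = 0.2774438 m
L = lambda / 2 = 0.2774438 / 2 = 0.1387 m

0.1387 m


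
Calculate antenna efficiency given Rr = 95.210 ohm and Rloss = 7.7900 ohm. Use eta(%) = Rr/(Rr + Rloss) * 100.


eta = 95.210 / (95.210 + 7.7900) * 100 = 92.44%

92.44%


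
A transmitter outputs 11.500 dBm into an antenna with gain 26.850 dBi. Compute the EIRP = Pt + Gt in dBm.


EIRP = Pt + Gt = 11.500 + 26.850 = 38.35 dBm

38.35 dBm


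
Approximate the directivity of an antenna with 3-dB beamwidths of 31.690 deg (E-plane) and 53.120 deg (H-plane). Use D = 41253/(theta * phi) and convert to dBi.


D_linear = 41253 / (31.690 * 53.120) = 24.50616
D_dBi = 10 * log10(24.50616) = 13.89 dBi

13.89 dBi


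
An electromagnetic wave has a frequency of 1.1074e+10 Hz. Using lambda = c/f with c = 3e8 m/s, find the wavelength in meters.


lambda = c / f = 3.0000e+08 / 1.1074e+10 = 0.02709 m

0.02709 m


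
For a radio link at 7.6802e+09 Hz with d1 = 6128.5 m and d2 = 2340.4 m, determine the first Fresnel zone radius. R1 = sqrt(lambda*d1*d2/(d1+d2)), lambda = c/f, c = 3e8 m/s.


lambda = c / f = 3.0000e+08 / 7.6802e+09 = 0.03906148 m
R1 = sqrt(0.03906148 * 6128.5 * 2340.4 / (6128.5 + 2340.4)) = 8.134 m

8.134 m


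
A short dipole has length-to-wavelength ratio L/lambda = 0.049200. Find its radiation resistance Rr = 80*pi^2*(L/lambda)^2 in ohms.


Rr = 80 * pi^2 * (0.049200)^2 = 80 * 9.869604 * 2.420640e-03 = 1.911 ohm

1.911 ohm


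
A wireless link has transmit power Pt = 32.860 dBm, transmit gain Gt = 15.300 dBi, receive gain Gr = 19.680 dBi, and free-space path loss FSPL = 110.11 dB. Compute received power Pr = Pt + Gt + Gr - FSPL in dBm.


Pr = 32.860 + 15.300 + 19.680 - 110.11 = -42.27 dBm

-42.27 dBm


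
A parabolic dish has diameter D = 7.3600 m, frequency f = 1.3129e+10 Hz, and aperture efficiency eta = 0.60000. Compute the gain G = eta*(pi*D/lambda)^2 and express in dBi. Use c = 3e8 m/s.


lambda = c / f = 3.0000e+08 / 1.3129e+10 = 0.02285018 m
G_linear = 0.60000 * (pi * 7.3600 / 0.02285018)^2 = 614366.3
G_dBi = 10 * log10(614366.3) = 57.88 dBi

57.88 dBi


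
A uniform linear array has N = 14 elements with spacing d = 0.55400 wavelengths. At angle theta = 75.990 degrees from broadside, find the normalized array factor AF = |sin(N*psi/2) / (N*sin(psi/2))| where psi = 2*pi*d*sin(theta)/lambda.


psi = 2*pi*0.55400*sin(75.990 deg) = 3.377340 rad
AF = |sin(14*3.377340/2) / (14*sin(3.377340/2))| = 0.07170

0.07170


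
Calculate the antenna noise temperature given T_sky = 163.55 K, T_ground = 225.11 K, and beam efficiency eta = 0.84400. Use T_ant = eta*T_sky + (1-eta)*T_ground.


T_ant = 0.84400 * 163.55 + (1 - 0.84400) * 225.11 = 173.2 K

173.2 K


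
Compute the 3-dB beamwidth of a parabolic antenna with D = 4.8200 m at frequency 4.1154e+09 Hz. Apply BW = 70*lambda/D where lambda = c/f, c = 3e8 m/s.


lambda = c / f = 3.0000e+08 / 4.1154e+09 = 0.07289692 m
BW = 70 * 0.07289692 / 4.8200 = 1.059 deg

1.059 deg


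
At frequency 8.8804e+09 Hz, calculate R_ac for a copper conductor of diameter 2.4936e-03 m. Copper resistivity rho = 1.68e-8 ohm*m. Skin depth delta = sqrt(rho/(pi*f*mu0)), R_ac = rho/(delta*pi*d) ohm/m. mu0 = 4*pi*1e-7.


delta = sqrt(1.68e-8 / (pi * 8.8804e+09 * 4*pi*1e-7)) = 6.922429e-07 m
R_ac = 1.68e-8 / (6.922429e-07 * pi * 2.4936e-03) = 3.098 ohm/m

3.098 ohm/m


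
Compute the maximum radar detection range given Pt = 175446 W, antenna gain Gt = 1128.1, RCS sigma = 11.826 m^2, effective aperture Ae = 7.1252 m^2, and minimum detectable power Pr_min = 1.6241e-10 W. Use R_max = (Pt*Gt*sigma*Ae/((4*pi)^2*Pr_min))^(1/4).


R^4 = 175446*1128.1*11.826*7.1252 / ((4*pi)^2 * 1.6241e-10) = 6.502697e+17
R_max = 6.502697e+17^0.25 = 28397 m

28397 m


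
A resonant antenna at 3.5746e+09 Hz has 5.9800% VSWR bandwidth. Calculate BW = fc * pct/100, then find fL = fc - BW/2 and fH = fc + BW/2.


BW = 3.5746e+09 * 5.9800/100 = 2.137611e+08 Hz
fL = 3.5746e+09 - 2.137611e+08/2 = 3.468e+09 Hz
fH = 3.5746e+09 + 2.137611e+08/2 = 3.681e+09 Hz

BW=2.138e+08 Hz, fL=3.468e+09 Hz, fH=3.681e+09 Hz


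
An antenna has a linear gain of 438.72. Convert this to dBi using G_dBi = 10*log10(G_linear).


G_dBi = 10 * log10(438.72) = 26.42 dBi

26.42 dBi


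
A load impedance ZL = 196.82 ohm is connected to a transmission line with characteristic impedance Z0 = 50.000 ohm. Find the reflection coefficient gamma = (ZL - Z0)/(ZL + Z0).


gamma = (196.82 - 50.000) / (196.82 + 50.000) = 0.5948

0.5948


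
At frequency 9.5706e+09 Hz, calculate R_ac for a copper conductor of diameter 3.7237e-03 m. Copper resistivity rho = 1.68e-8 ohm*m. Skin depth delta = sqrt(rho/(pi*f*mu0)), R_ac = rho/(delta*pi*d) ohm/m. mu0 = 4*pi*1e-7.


delta = sqrt(1.68e-8 / (pi * 9.5706e+09 * 4*pi*1e-7)) = 6.668147e-07 m
R_ac = 1.68e-8 / (6.668147e-07 * pi * 3.7237e-03) = 2.154 ohm/m

2.154 ohm/m


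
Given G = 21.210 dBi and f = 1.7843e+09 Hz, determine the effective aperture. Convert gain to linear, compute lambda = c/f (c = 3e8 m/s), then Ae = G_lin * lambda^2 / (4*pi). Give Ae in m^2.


lambda = c / f = 3.0000e+08 / 1.7843e+09 = 0.1681332 m
G_linear = 10^(21.210/10) = 132.1296
Ae = G_linear * lambda^2 / (4*pi) = 132.1296 * 0.1681332^2 / (4*pi) = 0.2972 m^2

0.2972 m^2


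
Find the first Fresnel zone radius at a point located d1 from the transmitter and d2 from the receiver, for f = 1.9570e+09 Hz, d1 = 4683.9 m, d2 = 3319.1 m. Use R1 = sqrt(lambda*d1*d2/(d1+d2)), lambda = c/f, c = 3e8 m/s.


lambda = c / f = 3.0000e+08 / 1.9570e+09 = 0.1532959 m
R1 = sqrt(0.1532959 * 4683.9 * 3319.1 / (4683.9 + 3319.1)) = 17.26 m

17.26 m


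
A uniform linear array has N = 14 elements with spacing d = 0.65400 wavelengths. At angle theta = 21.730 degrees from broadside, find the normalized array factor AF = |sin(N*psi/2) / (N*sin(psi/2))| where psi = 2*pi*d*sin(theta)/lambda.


psi = 2*pi*0.65400*sin(21.730 deg) = 1.521363 rad
AF = |sin(14*1.521363/2) / (14*sin(1.521363/2))| = 0.09747

0.09747


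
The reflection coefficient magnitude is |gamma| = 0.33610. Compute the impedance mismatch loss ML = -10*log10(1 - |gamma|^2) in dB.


ML = -10 * log10(1 - 0.33610^2) = -10 * log10(0.88703679) = 0.5206 dB

0.5206 dB


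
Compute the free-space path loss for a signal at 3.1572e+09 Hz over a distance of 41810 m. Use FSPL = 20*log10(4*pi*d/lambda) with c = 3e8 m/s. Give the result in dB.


lambda = c / f = 3.0000e+08 / 3.1572e+09 = 0.09502090 m
FSPL = 20 * log10(4*pi*41810/0.09502090) = 134.9 dB

134.9 dB


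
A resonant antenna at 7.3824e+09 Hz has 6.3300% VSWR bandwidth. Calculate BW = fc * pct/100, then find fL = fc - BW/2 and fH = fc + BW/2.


BW = 7.3824e+09 * 6.3300/100 = 4.673059e+08 Hz
fL = 7.3824e+09 - 4.673059e+08/2 = 7.149e+09 Hz
fH = 7.3824e+09 + 4.673059e+08/2 = 7.616e+09 Hz

BW=4.673e+08 Hz, fL=7.149e+09 Hz, fH=7.616e+09 Hz


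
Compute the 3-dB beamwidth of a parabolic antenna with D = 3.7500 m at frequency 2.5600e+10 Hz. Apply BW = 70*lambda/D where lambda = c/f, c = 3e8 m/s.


lambda = c / f = 3.0000e+08 / 2.5600e+10 = 0.01171875 m
BW = 70 * 0.01171875 / 3.7500 = 0.2188 deg

0.2188 deg


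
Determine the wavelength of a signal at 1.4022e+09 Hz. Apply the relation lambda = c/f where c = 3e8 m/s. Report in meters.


lambda = c / f = 3.0000e+08 / 1.4022e+09 = 0.2139 m

0.2139 m


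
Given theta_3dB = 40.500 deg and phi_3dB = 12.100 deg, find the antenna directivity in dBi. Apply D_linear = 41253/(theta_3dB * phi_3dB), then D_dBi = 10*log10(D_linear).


D_linear = 41253 / (40.500 * 12.100) = 84.18121
D_dBi = 10 * log10(84.18121) = 19.25 dBi

19.25 dBi


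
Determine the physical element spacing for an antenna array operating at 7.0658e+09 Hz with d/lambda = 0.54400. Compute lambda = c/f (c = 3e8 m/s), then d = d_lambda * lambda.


lambda = c / f = 3.0000e+08 / 7.0658e+09 = 0.04245804 m
d = 0.54400 * 0.04245804 = 0.02310 m

0.02310 m


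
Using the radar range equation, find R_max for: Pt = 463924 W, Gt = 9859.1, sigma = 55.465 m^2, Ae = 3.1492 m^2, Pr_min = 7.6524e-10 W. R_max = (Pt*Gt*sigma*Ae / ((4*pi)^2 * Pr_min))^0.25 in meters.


R^4 = 463924*9859.1*55.465*3.1492 / ((4*pi)^2 * 7.6524e-10) = 6.611287e+18
R_max = 6.611287e+18^0.25 = 50707 m

50707 m


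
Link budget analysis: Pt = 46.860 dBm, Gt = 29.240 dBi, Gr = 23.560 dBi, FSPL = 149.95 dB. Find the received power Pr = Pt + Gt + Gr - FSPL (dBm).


Pr = 46.860 + 29.240 + 23.560 - 149.95 = -50.29 dBm

-50.29 dBm


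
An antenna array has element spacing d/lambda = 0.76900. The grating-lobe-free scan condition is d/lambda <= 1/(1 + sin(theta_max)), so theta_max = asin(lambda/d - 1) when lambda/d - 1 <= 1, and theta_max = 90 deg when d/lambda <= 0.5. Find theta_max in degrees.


lambda/d - 1 = 1/0.76900 - 1 = 0.3003901
theta_max = asin(0.3003901) = 17.48 deg

17.48 deg


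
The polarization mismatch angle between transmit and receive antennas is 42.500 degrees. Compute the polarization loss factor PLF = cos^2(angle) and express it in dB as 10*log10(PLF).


PLF_linear = cos^2(42.500 deg) = 0.5435779
PLF_dB = 10 * log10(0.5435779) = -2.647 dB

-2.647 dB


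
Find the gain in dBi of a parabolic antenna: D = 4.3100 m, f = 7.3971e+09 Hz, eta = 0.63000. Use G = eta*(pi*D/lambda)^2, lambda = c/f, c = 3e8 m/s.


lambda = c / f = 3.0000e+08 / 7.3971e+09 = 0.04055643 m
G_linear = 0.63000 * (pi * 4.3100 / 0.04055643)^2 = 70222.36
G_dBi = 10 * log10(70222.36) = 48.46 dBi

48.46 dBi


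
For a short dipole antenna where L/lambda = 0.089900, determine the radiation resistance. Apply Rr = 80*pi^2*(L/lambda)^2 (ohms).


Rr = 80 * pi^2 * (0.089900)^2 = 80 * 9.869604 * 8.082010e-03 = 6.381 ohm

6.381 ohm


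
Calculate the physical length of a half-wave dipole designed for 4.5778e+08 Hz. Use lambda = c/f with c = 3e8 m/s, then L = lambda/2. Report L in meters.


lambda = c / f = 3.0000e+08 / 4.5778e+08 = 0.6553366 m
L = lambda / 2 = 0.6553366 / 2 = 0.3277 m

0.3277 m


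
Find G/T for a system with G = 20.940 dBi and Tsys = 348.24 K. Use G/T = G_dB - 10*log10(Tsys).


G/T = 20.940 - 10*log10(348.24) = 20.940 - 25.41879 = -4.479 dB/K

-4.479 dB/K


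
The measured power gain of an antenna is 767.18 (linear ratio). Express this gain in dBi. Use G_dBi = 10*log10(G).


G_dBi = 10 * log10(767.18) = 28.85 dBi

28.85 dBi


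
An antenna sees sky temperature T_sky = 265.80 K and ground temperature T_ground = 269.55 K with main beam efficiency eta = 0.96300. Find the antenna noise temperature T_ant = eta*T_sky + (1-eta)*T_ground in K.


T_ant = 0.96300 * 265.80 + (1 - 0.96300) * 269.55 = 265.9 K

265.9 K


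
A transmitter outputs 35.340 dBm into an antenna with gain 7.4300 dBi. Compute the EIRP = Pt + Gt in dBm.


EIRP = Pt + Gt = 35.340 + 7.4300 = 42.77 dBm

42.77 dBm


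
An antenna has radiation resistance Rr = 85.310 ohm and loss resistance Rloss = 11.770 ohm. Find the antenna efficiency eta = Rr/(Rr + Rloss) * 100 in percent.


eta = 85.310 / (85.310 + 11.770) * 100 = 87.88%

87.88%


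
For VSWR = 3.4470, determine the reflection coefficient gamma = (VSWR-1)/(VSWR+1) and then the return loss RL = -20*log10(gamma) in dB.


gamma = (3.4470 - 1) / (3.4470 + 1) = 0.5502586
RL = -20 * log10(0.5502586) = 5.189 dB

5.189 dB


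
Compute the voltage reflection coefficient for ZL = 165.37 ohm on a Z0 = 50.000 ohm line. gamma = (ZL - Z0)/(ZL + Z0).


gamma = (165.37 - 50.000) / (165.37 + 50.000) = 0.5357

0.5357


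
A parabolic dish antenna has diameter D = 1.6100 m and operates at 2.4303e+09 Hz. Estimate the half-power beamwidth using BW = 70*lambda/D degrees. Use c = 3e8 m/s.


lambda = c / f = 3.0000e+08 / 2.4303e+09 = 0.1234416 m
BW = 70 * 0.1234416 / 1.6100 = 5.367 deg

5.367 deg


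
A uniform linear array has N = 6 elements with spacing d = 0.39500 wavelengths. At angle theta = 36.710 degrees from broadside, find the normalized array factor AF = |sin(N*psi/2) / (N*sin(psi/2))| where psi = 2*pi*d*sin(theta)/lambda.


psi = 2*pi*0.39500*sin(36.710 deg) = 1.483568 rad
AF = |sin(6*1.483568/2) / (6*sin(1.483568/2))| = 0.2383

0.2383


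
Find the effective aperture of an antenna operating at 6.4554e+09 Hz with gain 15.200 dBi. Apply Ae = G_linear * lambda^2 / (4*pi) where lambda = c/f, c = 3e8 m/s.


lambda = c / f = 3.0000e+08 / 6.4554e+09 = 0.04647272 m
G_linear = 10^(15.200/10) = 33.11311
Ae = G_linear * lambda^2 / (4*pi) = 33.11311 * 0.04647272^2 / (4*pi) = 5.691e-03 m^2

5.691e-03 m^2


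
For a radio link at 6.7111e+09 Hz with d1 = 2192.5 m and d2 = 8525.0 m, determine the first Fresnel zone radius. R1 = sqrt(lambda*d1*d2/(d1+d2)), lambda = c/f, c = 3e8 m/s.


lambda = c / f = 3.0000e+08 / 6.7111e+09 = 0.04470206 m
R1 = sqrt(0.04470206 * 2192.5 * 8525.0 / (2192.5 + 8525.0)) = 8.829 m

8.829 m


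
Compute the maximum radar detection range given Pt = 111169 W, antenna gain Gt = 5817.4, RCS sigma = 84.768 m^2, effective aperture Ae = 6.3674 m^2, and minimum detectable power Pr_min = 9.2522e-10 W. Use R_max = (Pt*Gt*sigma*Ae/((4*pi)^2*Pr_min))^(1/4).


R^4 = 111169*5817.4*84.768*6.3674 / ((4*pi)^2 * 9.2522e-10) = 2.389142e+18
R_max = 2.389142e+18^0.25 = 39315 m

39315 m


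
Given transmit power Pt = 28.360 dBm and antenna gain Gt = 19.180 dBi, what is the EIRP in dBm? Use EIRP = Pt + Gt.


EIRP = Pt + Gt = 28.360 + 19.180 = 47.54 dBm

47.54 dBm


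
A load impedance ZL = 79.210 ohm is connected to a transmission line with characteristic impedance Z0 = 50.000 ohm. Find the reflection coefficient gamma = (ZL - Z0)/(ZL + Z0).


gamma = (79.210 - 50.000) / (79.210 + 50.000) = 0.2261

0.2261


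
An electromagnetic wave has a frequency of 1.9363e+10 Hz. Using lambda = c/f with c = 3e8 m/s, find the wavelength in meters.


lambda = c / f = 3.0000e+08 / 1.9363e+10 = 0.01549 m

0.01549 m


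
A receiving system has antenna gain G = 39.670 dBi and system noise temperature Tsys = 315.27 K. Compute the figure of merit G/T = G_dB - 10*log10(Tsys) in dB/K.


G/T = 39.670 - 10*log10(315.27) = 39.670 - 24.98683 = 14.68 dB/K

14.68 dB/K


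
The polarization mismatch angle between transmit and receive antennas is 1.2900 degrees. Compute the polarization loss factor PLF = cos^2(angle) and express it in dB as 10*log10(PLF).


PLF_linear = cos^2(1.2900 deg) = 0.9994932
PLF_dB = 10 * log10(0.9994932) = -2.202e-03 dB

-2.202e-03 dB


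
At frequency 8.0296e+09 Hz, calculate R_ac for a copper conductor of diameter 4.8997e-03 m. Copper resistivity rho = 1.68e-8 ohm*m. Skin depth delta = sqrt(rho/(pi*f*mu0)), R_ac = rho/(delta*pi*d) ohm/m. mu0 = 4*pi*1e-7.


delta = sqrt(1.68e-8 / (pi * 8.0296e+09 * 4*pi*1e-7)) = 7.279940e-07 m
R_ac = 1.68e-8 / (7.279940e-07 * pi * 4.8997e-03) = 1.499 ohm/m

1.499 ohm/m


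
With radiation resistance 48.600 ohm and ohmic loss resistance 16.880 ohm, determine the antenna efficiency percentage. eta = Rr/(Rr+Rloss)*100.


eta = 48.600 / (48.600 + 16.880) * 100 = 74.22%

74.22%


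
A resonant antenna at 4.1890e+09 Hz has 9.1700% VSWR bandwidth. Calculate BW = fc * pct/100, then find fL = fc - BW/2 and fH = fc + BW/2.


BW = 4.1890e+09 * 9.1700/100 = 3.841313e+08 Hz
fL = 4.1890e+09 - 3.841313e+08/2 = 3.997e+09 Hz
fH = 4.1890e+09 + 3.841313e+08/2 = 4.381e+09 Hz

BW=3.841e+08 Hz, fL=3.997e+09 Hz, fH=4.381e+09 Hz


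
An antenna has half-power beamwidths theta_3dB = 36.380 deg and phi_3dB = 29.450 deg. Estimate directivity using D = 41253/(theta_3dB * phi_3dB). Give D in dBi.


D_linear = 41253 / (36.380 * 29.450) = 38.50415
D_dBi = 10 * log10(38.50415) = 15.86 dBi

15.86 dBi


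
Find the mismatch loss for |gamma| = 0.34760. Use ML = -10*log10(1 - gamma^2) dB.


ML = -10 * log10(1 - 0.34760^2) = -10 * log10(0.87917424) = 0.5593 dB

0.5593 dB


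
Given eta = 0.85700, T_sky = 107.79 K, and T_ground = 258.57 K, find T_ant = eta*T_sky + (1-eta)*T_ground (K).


T_ant = 0.85700 * 107.79 + (1 - 0.85700) * 258.57 = 129.4 K

129.4 K


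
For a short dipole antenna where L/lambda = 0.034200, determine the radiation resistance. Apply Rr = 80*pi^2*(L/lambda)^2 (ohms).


Rr = 80 * pi^2 * (0.034200)^2 = 80 * 9.869604 * 1.169640e-03 = 0.9235 ohm

0.9235 ohm


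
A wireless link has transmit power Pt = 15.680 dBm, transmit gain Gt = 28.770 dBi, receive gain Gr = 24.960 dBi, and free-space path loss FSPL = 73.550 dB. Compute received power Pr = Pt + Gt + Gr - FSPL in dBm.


Pr = 15.680 + 28.770 + 24.960 - 73.550 = -4.14 dBm

-4.14 dBm


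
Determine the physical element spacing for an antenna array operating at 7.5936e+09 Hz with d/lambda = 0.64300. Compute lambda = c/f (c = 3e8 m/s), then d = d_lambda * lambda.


lambda = c / f = 3.0000e+08 / 7.5936e+09 = 0.03950695 m
d = 0.64300 * 0.03950695 = 0.02540 m

0.02540 m


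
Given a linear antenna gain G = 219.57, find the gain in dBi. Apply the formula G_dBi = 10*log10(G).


G_dBi = 10 * log10(219.57) = 23.42 dBi

23.42 dBi


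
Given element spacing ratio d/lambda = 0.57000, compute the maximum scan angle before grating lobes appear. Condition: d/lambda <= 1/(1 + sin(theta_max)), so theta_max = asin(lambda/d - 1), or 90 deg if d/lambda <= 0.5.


lambda/d - 1 = 1/0.57000 - 1 = 0.7543860
theta_max = asin(0.7543860) = 48.97 deg

48.97 deg


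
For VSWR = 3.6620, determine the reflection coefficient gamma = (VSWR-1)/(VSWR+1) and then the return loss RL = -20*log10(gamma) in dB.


gamma = (3.6620 - 1) / (3.6620 + 1) = 0.5709996
RL = -20 * log10(0.5709996) = 4.867 dB

4.867 dB


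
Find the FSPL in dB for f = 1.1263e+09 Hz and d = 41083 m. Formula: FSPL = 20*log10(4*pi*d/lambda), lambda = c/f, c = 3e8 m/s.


lambda = c / f = 3.0000e+08 / 1.1263e+09 = 0.2663589 m
FSPL = 20 * log10(4*pi*41083/0.2663589) = 125.7 dB

125.7 dB


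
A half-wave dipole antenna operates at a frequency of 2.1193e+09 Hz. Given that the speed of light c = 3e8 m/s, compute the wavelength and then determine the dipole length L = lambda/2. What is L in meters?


lambda = c / f = 3.0000e+08 / 2.1193e+09 = 0.1415562 m
L = lambda / 2 = 0.1415562 / 2 = 0.07078 m

0.07078 m


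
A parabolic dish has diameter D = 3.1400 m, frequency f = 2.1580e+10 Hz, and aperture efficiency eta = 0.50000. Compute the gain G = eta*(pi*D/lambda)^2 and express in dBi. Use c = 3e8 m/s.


lambda = c / f = 3.0000e+08 / 2.1580e+10 = 0.01390176 m
G_linear = 0.50000 * (pi * 3.1400 / 0.01390176)^2 = 251761.6
G_dBi = 10 * log10(251761.6) = 54.01 dBi

54.01 dBi


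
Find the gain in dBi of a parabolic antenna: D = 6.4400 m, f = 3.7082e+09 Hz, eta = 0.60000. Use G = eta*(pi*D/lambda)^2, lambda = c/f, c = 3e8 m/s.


lambda = c / f = 3.0000e+08 / 3.7082e+09 = 0.08090179 m
G_linear = 0.60000 * (pi * 6.4400 / 0.08090179)^2 = 37523.77
G_dBi = 10 * log10(37523.77) = 45.74 dBi

45.74 dBi


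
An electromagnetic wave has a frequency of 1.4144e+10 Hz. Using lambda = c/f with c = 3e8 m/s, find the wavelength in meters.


lambda = c / f = 3.0000e+08 / 1.4144e+10 = 0.02121 m

0.02121 m


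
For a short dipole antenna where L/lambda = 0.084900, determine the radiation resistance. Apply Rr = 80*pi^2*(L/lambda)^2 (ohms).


Rr = 80 * pi^2 * (0.084900)^2 = 80 * 9.869604 * 7.208010e-03 = 5.691 ohm

5.691 ohm


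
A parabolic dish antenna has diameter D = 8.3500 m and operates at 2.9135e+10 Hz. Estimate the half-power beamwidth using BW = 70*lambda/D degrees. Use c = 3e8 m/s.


lambda = c / f = 3.0000e+08 / 2.9135e+10 = 0.01029689 m
BW = 70 * 0.01029689 / 8.3500 = 0.08632 deg

0.08632 deg


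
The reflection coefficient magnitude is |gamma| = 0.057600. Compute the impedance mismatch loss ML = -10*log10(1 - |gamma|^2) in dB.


ML = -10 * log10(1 - 0.057600^2) = -10 * log10(0.99668224) = 0.01443 dB

0.01443 dB


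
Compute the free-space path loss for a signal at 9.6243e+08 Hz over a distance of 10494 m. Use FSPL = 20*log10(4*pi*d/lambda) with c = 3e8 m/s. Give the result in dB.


lambda = c / f = 3.0000e+08 / 9.6243e+08 = 0.3117110 m
FSPL = 20 * log10(4*pi*10494/0.3117110) = 112.5 dB

112.5 dB


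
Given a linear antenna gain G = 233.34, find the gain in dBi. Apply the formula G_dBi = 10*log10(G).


G_dBi = 10 * log10(233.34) = 23.68 dBi

23.68 dBi


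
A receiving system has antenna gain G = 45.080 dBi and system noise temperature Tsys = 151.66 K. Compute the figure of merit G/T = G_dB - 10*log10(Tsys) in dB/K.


G/T = 45.080 - 10*log10(151.66) = 45.080 - 21.80871 = 23.27 dB/K

23.27 dB/K


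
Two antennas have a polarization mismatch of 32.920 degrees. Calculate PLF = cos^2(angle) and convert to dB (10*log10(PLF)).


PLF_linear = cos^2(32.920 deg) = 0.7046431
PLF_dB = 10 * log10(0.7046431) = -1.520 dB

-1.520 dB


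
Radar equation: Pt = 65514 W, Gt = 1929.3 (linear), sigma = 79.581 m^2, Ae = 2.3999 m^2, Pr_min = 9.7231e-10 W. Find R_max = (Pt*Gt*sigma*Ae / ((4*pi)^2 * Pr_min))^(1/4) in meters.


R^4 = 65514*1929.3*79.581*2.3999 / ((4*pi)^2 * 9.7231e-10) = 1.572215e+17
R_max = 1.572215e+17^0.25 = 19913 m

19913 m


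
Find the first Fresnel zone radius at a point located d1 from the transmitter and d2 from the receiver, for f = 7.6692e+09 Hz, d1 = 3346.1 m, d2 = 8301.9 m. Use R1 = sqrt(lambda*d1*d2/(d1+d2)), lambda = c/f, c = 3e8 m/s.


lambda = c / f = 3.0000e+08 / 7.6692e+09 = 0.03911751 m
R1 = sqrt(0.03911751 * 3346.1 * 8301.9 / (3346.1 + 8301.9)) = 9.659 m

9.659 m


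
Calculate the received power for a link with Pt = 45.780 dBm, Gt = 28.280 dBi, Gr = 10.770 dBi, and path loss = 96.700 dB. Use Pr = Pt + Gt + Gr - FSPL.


Pr = 45.780 + 28.280 + 10.770 - 96.700 = -11.87 dBm

-11.87 dBm


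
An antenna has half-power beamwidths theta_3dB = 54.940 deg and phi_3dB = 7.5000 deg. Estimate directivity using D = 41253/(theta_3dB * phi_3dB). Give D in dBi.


D_linear = 41253 / (54.940 * 7.5000) = 100.1165
D_dBi = 10 * log10(100.1165) = 20.01 dBi

20.01 dBi


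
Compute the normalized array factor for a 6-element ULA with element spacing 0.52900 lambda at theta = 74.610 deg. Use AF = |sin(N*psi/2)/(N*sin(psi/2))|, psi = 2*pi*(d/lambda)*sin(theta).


psi = 2*pi*0.52900*sin(74.610 deg) = 3.204619 rad
AF = |sin(6*3.204619/2) / (6*sin(3.204619/2))| = 0.03134

0.03134


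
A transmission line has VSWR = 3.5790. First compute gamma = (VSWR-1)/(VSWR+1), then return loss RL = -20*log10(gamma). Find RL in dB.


gamma = (3.5790 - 1) / (3.5790 + 1) = 0.5632234
RL = -20 * log10(0.5632234) = 4.986 dB

4.986 dB


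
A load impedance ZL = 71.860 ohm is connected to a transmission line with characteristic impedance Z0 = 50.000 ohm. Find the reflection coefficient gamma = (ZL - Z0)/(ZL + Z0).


gamma = (71.860 - 50.000) / (71.860 + 50.000) = 0.1794

0.1794


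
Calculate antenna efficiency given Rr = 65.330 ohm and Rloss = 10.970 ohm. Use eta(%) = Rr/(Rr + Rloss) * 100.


eta = 65.330 / (65.330 + 10.970) * 100 = 85.62%

85.62%


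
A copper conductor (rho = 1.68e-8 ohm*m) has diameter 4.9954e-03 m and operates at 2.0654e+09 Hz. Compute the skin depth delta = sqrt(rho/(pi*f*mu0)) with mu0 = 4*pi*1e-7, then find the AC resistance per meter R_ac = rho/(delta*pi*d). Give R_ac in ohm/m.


delta = sqrt(1.68e-8 / (pi * 2.0654e+09 * 4*pi*1e-7)) = 1.435399e-06 m
R_ac = 1.68e-8 / (1.435399e-06 * pi * 4.9954e-03) = 0.7458 ohm/m

0.7458 ohm/m
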